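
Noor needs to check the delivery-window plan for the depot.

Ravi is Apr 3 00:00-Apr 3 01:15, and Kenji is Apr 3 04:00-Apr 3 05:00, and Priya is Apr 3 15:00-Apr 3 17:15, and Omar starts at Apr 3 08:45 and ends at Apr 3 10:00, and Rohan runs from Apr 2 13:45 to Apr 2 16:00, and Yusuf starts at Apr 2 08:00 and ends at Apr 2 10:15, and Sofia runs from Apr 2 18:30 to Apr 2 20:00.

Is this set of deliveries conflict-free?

Two intervals overlap when each starts before the other ends.
Sorted by start: Yusuf, Rohan, Sofia, Ravi, Kenji, Omar, Priya.
Rohan starts after Yusuf ends — done with Yusuf.
Sofia starts after Rohan ends — done with Rohan.
Ravi starts after Sofia ends — done with Sofia.
Kenji starts after Ravi ends — done with Ravi.
Omar starts after Kenji ends — done with Kenji.
Priya starts after Omar ends.
Every pair is clear; the schedule has no overlaps.

Yes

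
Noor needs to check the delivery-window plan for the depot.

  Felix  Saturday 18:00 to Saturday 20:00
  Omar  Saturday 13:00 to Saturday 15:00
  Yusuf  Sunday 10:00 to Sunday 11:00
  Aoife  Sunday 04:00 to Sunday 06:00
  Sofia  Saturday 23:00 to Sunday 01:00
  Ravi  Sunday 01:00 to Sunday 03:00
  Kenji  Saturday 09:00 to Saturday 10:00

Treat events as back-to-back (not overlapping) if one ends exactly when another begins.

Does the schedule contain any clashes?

Sorted by start: Kenji, Omar, Felix, Sofia, Ravi, Aoife, Yusuf.
Omar starts after Kenji ends, so nothing later overlaps Kenji either.
Felix starts after Omar ends, so nothing later overlaps Omar either.
Sofia starts after Felix ends, so nothing later overlaps Felix either.
Ravi starts exactly when Sofia ends (back-to-back, no overlap), so nothing later overlaps Sofia either.
Aoife starts after Ravi ends, so nothing later overlaps Ravi either.
Yusuf starts after Aoife ends.
Every pair is clear; the schedule has no overlaps.

No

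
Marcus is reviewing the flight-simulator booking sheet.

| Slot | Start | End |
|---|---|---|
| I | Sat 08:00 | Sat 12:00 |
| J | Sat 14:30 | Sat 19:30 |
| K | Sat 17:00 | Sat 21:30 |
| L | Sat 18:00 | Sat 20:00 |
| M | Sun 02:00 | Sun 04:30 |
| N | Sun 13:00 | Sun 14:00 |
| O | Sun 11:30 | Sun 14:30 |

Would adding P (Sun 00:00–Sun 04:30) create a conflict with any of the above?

Yes — it overlaps M

I: ends Sat 12:00 at or before P starts Sun 00:00 → clear.
J: ends Sat 19:30 at or before P starts Sun 00:00 → clear.
K: ends Sat 21:30 at or before P starts Sun 00:00 → clear.
L: ends Sat 20:00 at or before P starts Sun 00:00 → clear.
M: starts Sun 02:00 before P ends Sun 04:30, and ends Sun 04:30 after P starts Sun 00:00 → overlap.
O: starts Sun 11:30 at or after P ends Sun 04:30 → clear.
N: starts Sun 13:00 at or after P ends Sun 04:30 → clear.
P overlaps M.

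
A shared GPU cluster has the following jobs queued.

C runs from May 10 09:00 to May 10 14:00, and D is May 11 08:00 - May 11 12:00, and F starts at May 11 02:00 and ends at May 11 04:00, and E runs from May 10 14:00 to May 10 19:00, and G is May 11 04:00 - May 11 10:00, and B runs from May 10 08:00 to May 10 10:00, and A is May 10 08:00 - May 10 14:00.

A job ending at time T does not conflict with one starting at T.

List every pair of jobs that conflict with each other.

Two intervals overlap when each starts before the other ends.
Sorted by start: A, B, C, E, F, G, D.
B starts before A ends → A and B overlap.
C starts before A ends → A and C overlap.
E starts exactly when A ends (back-to-back, no overlap), so nothing later overlaps A either.
C starts before B ends → B and C overlap.
E starts after B ends, so nothing later overlaps B either.
E starts exactly when C ends (back-to-back, no overlap), so nothing later overlaps C either.
F starts after E ends, so nothing later overlaps E either.
G starts exactly when F ends (back-to-back, no overlap), so nothing later overlaps F either.
D starts before G ends → G and D overlap.

A & B, A & C, B & C, D & G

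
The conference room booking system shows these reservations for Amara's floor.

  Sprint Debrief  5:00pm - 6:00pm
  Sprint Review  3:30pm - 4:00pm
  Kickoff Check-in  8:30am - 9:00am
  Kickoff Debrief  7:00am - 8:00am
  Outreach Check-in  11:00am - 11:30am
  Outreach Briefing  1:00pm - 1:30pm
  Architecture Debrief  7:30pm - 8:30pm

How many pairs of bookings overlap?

Sorted by start: Kickoff Debrief, Kickoff Check-in, Outreach Check-in, Outreach Briefing, Sprint Review, Sprint Debrief, Architecture Debrief.
Kickoff Check-in starts after Kickoff Debrief ends, so nothing later overlaps Kickoff Debrief either.
Outreach Check-in starts after Kickoff Check-in ends, so nothing later overlaps Kickoff Check-in either.
Outreach Briefing starts after Outreach Check-in ends, so nothing later overlaps Outreach Check-in either.
Sprint Review starts after Outreach Briefing ends, so nothing later overlaps Outreach Briefing either.
Sprint Debrief starts after Sprint Review ends, so nothing later overlaps Sprint Review either.
Architecture Debrief starts after Sprint Debrief ends.
No pair overlaps.

0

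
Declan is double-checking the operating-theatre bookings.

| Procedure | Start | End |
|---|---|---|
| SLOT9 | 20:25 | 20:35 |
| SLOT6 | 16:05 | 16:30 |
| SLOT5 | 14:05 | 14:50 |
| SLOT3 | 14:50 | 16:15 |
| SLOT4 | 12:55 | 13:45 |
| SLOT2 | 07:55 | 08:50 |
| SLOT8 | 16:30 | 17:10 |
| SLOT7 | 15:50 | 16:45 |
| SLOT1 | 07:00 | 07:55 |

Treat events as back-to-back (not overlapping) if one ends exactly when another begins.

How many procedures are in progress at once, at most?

Sort all start/end points and keep a running count:
07:00 start SLOT1 → 1
07:55 end SLOT1 → 0
07:55 start SLOT2 → 1
08:50 end SLOT2 → 0
12:55 start SLOT4 → 1
13:45 end SLOT4 → 0
14:05 start SLOT5 → 1
14:50 end SLOT5 → 0
14:50 start SLOT3 → 1
15:50 start SLOT7 → 2
16:05 start SLOT6 → 3
16:15 end SLOT3 → 2
16:30 end SLOT6 → 1
16:30 start SLOT8 → 2
16:45 end SLOT7 → 1
17:10 end SLOT8 → 0
20:25 start SLOT9 → 1
20:35 end SLOT9 → 0
Peak is 3, at 16:05 (SLOT3, SLOT6, SLOT7).

3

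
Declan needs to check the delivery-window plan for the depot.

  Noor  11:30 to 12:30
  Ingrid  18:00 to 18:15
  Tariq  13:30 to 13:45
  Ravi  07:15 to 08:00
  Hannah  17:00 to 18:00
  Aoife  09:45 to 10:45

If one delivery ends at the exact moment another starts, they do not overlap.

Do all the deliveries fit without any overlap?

Yes

Sorted by start: Ravi, Aoife, Noor, Tariq, Hannah, Ingrid.
Aoife starts after Ravi ends, so nothing later overlaps Ravi either.
Noor starts after Aoife ends, so nothing later overlaps Aoife either.
Tariq starts after Noor ends, so nothing later overlaps Noor either.
Hannah starts after Tariq ends, so nothing later overlaps Tariq either.
Ingrid starts exactly when Hannah ends (back-to-back, no overlap).
Every pair is clear; the schedule has no overlaps.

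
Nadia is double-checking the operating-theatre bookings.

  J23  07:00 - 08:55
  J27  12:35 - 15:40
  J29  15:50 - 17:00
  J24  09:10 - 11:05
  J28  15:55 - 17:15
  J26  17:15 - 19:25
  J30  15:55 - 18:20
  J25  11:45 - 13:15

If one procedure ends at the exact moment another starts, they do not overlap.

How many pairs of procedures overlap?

5

Sorted by start: J23, J24, J25, J27, J29, J28, J30, J26.
J24 starts after J23 ends; J23 is clear from here.
J25 starts after J24 ends; J24 is clear from here.
J27 starts before J25 ends → J25 and J27 overlap.
J29 starts after J25 ends; J25 is clear from here.
J29 starts after J27 ends; J27 is clear from here.
J28 starts before J29 ends → J29 and J28 overlap.
J30 starts before J29 ends → J29 and J30 overlap.
J26 starts after J29 ends.
J30 starts before J28 ends → J28 and J30 overlap.
J26 starts exactly when J28 ends (back-to-back, no overlap).
J26 starts before J30 ends → J30 and J26 overlap.
Overlapping pairs: J25 & J27, J26 & J30, J28 & J29, J28 & J30, J29 & J30 — 5 in total.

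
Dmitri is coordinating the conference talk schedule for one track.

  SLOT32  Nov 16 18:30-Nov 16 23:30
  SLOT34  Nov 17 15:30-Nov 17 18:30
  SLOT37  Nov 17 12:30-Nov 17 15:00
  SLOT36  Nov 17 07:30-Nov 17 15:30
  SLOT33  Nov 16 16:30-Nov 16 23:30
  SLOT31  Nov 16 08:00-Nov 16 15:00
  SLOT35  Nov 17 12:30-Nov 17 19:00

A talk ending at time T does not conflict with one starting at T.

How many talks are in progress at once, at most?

3

Sweep the timeline, counting +1 at each start and −1 at each end (ends before starts at a tie):
Nov 16 08:00 start SLOT31 → 1
Nov 16 15:00 end SLOT31 → 0
Nov 16 16:30 start SLOT33 → 1
Nov 16 18:30 start SLOT32 → 2
Nov 16 23:30 end SLOT32 → 1
Nov 16 23:30 end SLOT33 → 0
Nov 17 07:30 start SLOT36 → 1
Nov 17 12:30 start SLOT35 → 2
Nov 17 12:30 start SLOT37 → 3
Nov 17 15:00 end SLOT37 → 2
Nov 17 15:30 end SLOT36 → 1
Nov 17 15:30 start SLOT34 → 2
Nov 17 18:30 end SLOT34 → 1
Nov 17 19:00 end SLOT35 → 0
Peak is 3, at Nov 17 12:30 (SLOT35, SLOT36, SLOT37).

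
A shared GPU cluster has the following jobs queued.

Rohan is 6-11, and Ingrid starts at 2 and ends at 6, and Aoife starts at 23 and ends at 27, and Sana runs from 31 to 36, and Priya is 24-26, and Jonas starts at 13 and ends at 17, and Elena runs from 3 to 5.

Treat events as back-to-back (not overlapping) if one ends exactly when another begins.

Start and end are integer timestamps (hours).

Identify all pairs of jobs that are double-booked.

Check each pair: they overlap iff neither finishes before the other starts.
Sorted by start: Ingrid, Elena, Rohan, Jonas, Aoife, Priya, Sana.
Elena starts before Ingrid ends → Ingrid and Elena overlap.
Rohan starts exactly when Ingrid ends (back-to-back, no overlap); Ingrid is clear from here.
Rohan starts after Elena ends; Elena is clear from here.
Jonas starts after Rohan ends; Rohan is clear from here.
Aoife starts after Jonas ends; Jonas is clear from here.
Priya starts before Aoife ends → Aoife and Priya overlap.
Sana starts after Aoife ends.
Sana starts after Priya ends.

Aoife & Priya, Elena & Ingrid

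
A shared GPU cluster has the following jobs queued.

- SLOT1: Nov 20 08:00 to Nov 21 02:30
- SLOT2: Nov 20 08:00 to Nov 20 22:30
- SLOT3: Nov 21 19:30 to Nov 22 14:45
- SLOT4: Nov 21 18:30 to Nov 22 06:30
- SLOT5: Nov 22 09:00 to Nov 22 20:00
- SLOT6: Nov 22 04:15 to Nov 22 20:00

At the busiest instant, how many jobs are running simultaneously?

3

Walk through starts and ends in time order (an end at T is processed before a start at T):
Nov 20 08:00 start SLOT1 → 1
Nov 20 08:00 start SLOT2 → 2
Nov 20 22:30 end SLOT2 → 1
Nov 21 02:30 end SLOT1 → 0
Nov 21 18:30 start SLOT4 → 1
Nov 21 19:30 start SLOT3 → 2
Nov 22 04:15 start SLOT6 → 3
Nov 22 06:30 end SLOT4 → 2
Nov 22 09:00 start SLOT5 → 3
Nov 22 14:45 end SLOT3 → 2
Nov 22 20:00 end SLOT5 → 1
Nov 22 20:00 end SLOT6 → 0
Peak is 3, at Nov 22 04:15 (SLOT3, SLOT4, SLOT6).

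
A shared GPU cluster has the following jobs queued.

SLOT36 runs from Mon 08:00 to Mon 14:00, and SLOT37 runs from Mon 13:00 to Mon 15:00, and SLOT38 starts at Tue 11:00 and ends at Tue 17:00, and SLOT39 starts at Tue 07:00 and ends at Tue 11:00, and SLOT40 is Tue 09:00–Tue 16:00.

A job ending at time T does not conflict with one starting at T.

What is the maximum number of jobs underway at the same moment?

2

Sweep the timeline, counting +1 at each start and −1 at each end (ends before starts at a tie):
Mon 08:00 start SLOT36 → 1
Mon 13:00 start SLOT37 → 2
Mon 14:00 end SLOT36 → 1
Mon 15:00 end SLOT37 → 0
Tue 07:00 start SLOT39 → 1
Tue 09:00 start SLOT40 → 2
Tue 11:00 end SLOT39 → 1
Tue 11:00 start SLOT38 → 2
Tue 16:00 end SLOT40 → 1
Tue 17:00 end SLOT38 → 0
Peak is 2, at Mon 13:00 (SLOT36, SLOT37).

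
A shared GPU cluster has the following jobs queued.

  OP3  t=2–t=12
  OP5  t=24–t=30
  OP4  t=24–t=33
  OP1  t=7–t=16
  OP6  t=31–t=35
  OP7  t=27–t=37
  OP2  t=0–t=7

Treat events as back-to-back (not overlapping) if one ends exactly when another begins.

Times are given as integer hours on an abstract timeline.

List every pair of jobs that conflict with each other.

OP1 & OP3, OP2 & OP3, OP4 & OP5, OP4 & OP6, OP4 & OP7, OP5 & OP7, OP6 & OP7

Sorted by start: OP2, OP3, OP1, OP4, OP5, OP7, OP6.
OP3 starts before OP2 ends → OP2 and OP3 overlap.
OP1 starts exactly when OP2 ends (back-to-back, no overlap), so nothing later overlaps OP2 either.
OP1 starts before OP3 ends → OP3 and OP1 overlap.
OP4 starts after OP3 ends, so nothing later overlaps OP3 either.
OP4 starts after OP1 ends, so nothing later overlaps OP1 either.
OP5 starts before OP4 ends → OP4 and OP5 overlap.
OP7 starts before OP4 ends → OP4 and OP7 overlap.
OP6 starts before OP4 ends → OP4 and OP6 overlap.
OP7 starts before OP5 ends → OP5 and OP7 overlap.
OP6 starts after OP5 ends.
OP6 starts before OP7 ends → OP7 and OP6 overlap.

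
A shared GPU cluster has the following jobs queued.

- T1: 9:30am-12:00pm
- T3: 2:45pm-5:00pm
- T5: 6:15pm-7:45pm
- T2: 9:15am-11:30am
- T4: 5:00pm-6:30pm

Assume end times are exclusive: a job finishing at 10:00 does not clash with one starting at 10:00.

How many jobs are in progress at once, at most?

Sweep the timeline, counting +1 at each start and −1 at each end (ends before starts at a tie):
9:15am start T2 → 1
9:30am start T1 → 2
11:30am end T2 → 1
12:00pm end T1 → 0
2:45pm start T3 → 1
5:00pm end T3 → 0
5:00pm start T4 → 1
6:15pm start T5 → 2
6:30pm end T4 → 1
7:45pm end T5 → 0
Peak is 2, at 9:30am (T1, T2).

2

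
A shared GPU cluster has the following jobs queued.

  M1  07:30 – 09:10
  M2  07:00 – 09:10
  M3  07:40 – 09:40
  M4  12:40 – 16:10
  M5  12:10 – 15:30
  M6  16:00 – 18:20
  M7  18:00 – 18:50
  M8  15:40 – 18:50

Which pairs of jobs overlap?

M1 & M2, M1 & M3, M2 & M3, M4 & M5, M4 & M6, M4 & M8, M6 & M7, M6 & M8, M7 & M8

Two intervals overlap when each starts before the other ends.
Sorted by start: M2, M1, M3, M5, M4, M8, M6, M7.
M1 starts before M2 ends → M2 and M1 overlap.
M3 starts before M2 ends → M2 and M3 overlap.
M5 starts after M2 ends; M2 is clear from here.
M3 starts before M1 ends → M1 and M3 overlap.
M5 starts after M1 ends; M1 is clear from here.
M5 starts after M3 ends; M3 is clear from here.
M4 starts before M5 ends → M5 and M4 overlap.
M8 starts after M5 ends; M5 is clear from here.
M8 starts before M4 ends → M4 and M8 overlap.
M6 starts before M4 ends → M4 and M6 overlap.
M7 starts after M4 ends.
M6 starts before M8 ends → M8 and M6 overlap.
M7 starts before M8 ends → M8 and M7 overlap.
M7 starts before M6 ends → M6 and M7 overlap.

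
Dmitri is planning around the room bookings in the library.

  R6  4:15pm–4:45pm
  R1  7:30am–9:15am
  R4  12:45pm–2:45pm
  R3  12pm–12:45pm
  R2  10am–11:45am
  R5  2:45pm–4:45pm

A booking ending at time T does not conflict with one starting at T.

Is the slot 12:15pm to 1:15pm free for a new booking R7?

R1: ends 9:15am at or before R7 starts 12:15pm → clear.
R2: ends 11:45am at or before R7 starts 12:15pm → clear.
R3: starts 12pm before R7 ends 1:15pm, and ends 12:45pm after R7 starts 12:15pm → overlap.
R4: starts 12:45pm before R7 ends 1:15pm, and ends 2:45pm after R7 starts 12:15pm → overlap.
R5: starts 2:45pm at or after R7 ends 1:15pm → clear.
R6: starts 4:15pm at or after R7 ends 1:15pm → clear.
R7 overlaps R3, R4.

No — it overlaps R3, R4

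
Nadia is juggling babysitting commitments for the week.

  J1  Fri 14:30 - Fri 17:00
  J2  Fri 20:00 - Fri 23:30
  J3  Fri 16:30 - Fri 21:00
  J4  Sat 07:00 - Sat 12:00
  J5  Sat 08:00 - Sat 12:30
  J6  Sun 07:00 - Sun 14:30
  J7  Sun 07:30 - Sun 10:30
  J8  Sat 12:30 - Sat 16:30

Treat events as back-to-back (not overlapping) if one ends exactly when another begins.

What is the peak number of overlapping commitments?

Walk through starts and ends in time order (an end at T is processed before a start at T):
Fri 14:30 start J1 → 1
Fri 16:30 start J3 → 2
Fri 17:00 end J1 → 1
Fri 20:00 start J2 → 2
Fri 21:00 end J3 → 1
Fri 23:30 end J2 → 0
Sat 07:00 start J4 → 1
Sat 08:00 start J5 → 2
Sat 12:00 end J4 → 1
Sat 12:30 end J5 → 0
Sat 12:30 start J8 → 1
Sat 16:30 end J8 → 0
Sun 07:00 start J6 → 1
Sun 07:30 start J7 → 2
Sun 10:30 end J7 → 1
Sun 14:30 end J6 → 0
Peak is 2, at Fri 16:30 (J1, J3).

2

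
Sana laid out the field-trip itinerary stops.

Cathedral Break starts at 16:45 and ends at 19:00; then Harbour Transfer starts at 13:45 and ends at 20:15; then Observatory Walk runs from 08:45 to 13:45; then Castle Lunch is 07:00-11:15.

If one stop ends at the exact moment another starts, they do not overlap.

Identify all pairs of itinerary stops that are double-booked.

Castle Lunch & Observatory Walk, Cathedral Break & Harbour Transfer

Sorted by start: Castle Lunch, Observatory Walk, Harbour Transfer, Cathedral Break.
Observatory Walk starts before Castle Lunch ends → Castle Lunch and Observatory Walk overlap.
Harbour Transfer starts after Castle Lunch ends; Castle Lunch is clear from here.
Harbour Transfer starts exactly when Observatory Walk ends (back-to-back, no overlap); Observatory Walk is clear from here.
Cathedral Break starts before Harbour Transfer ends → Harbour Transfer and Cathedral Break overlap.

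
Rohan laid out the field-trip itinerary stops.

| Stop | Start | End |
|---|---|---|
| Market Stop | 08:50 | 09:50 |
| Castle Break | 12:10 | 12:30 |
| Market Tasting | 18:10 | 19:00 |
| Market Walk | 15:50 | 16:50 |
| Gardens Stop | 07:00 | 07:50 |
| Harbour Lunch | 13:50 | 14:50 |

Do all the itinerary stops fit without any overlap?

Two intervals overlap when each starts before the other ends.
Sorted by start: Gardens Stop, Market Stop, Castle Break, Harbour Lunch, Market Walk, Market Tasting.
Market Stop starts after Gardens Stop ends, so Gardens Stop has no further overlaps.
Castle Break starts after Market Stop ends, so Market Stop has no further overlaps.
Harbour Lunch starts after Castle Break ends, so Castle Break has no further overlaps.
Market Walk starts after Harbour Lunch ends, so Harbour Lunch has no further overlaps.
Market Tasting starts after Market Walk ends.
Every pair is clear; the schedule has no overlaps.

Yes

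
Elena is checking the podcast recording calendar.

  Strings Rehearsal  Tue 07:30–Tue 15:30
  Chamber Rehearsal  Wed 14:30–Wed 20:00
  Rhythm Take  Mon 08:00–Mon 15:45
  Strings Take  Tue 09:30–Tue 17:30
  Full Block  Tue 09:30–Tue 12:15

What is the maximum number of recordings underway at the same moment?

Sweep the timeline, counting +1 at each start and −1 at each end (ends before starts at a tie):
Mon 08:00 start Rhythm Take → 1
Mon 15:45 end Rhythm Take → 0
Tue 07:30 start Strings Rehearsal → 1
Tue 09:30 start Full Block → 2
Tue 09:30 start Strings Take → 3
Tue 12:15 end Full Block → 2
Tue 15:30 end Strings Rehearsal → 1
Tue 17:30 end Strings Take → 0
Wed 14:30 start Chamber Rehearsal → 1
Wed 20:00 end Chamber Rehearsal → 0
Peak is 3, at Tue 09:30 (Full Block, Strings Rehearsal, Strings Take).

3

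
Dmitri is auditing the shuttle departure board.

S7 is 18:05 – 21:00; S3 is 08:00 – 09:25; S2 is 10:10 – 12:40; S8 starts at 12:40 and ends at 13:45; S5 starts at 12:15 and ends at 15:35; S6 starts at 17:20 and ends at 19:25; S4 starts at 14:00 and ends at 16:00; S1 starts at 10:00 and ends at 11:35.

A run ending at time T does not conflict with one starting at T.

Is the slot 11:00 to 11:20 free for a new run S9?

No — it overlaps S1, S2

S3: ends 09:25 at or before S9 starts 11:00 → clear.
S1: starts 10:00 before S9 ends 11:20, and ends 11:35 after S9 starts 11:00 → overlap.
S2: starts 10:10 before S9 ends 11:20, and ends 12:40 after S9 starts 11:00 → overlap.
S5: starts 12:15 at or after S9 ends 11:20 → clear.
S8: starts 12:40 at or after S9 ends 11:20 → clear.
S4: starts 14:00 at or after S9 ends 11:20 → clear.
S6: starts 17:20 at or after S9 ends 11:20 → clear.
S7: starts 18:05 at or after S9 ends 11:20 → clear.
S9 overlaps S1, S2.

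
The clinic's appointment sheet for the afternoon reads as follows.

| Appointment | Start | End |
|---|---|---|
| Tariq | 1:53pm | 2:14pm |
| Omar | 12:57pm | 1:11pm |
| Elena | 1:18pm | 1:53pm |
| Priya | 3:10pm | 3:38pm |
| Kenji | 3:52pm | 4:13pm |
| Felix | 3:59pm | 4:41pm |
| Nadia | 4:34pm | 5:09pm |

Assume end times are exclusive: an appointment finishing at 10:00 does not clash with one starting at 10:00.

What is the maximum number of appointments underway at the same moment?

2

Sweep the timeline, counting +1 at each start and −1 at each end (ends before starts at a tie):
12:57pm start Omar → 1
1:11pm end Omar → 0
1:18pm start Elena → 1
1:53pm end Elena → 0
1:53pm start Tariq → 1
2:14pm end Tariq → 0
3:10pm start Priya → 1
3:38pm end Priya → 0
3:52pm start Kenji → 1
3:59pm start Felix → 2
4:13pm end Kenji → 1
4:34pm start Nadia → 2
4:41pm end Felix → 1
5:09pm end Nadia → 0
Peak is 2, at 3:59pm (Felix, Kenji).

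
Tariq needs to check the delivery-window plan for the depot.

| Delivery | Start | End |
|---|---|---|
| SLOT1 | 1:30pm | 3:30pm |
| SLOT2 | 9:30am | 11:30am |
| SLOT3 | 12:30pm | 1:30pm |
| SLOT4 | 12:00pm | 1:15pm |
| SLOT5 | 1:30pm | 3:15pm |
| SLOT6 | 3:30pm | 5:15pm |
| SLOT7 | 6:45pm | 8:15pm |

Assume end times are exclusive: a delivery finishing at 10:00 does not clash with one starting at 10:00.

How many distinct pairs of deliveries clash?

Sorted by start: SLOT2, SLOT4, SLOT3, SLOT1, SLOT5, SLOT6, SLOT7.
SLOT4 starts after SLOT2 ends, so SLOT2 has no further overlaps.
SLOT3 starts before SLOT4 ends → SLOT4 and SLOT3 overlap.
SLOT1 starts after SLOT4 ends, so SLOT4 has no further overlaps.
SLOT1 starts exactly when SLOT3 ends (back-to-back, no overlap), so SLOT3 has no further overlaps.
SLOT5 starts before SLOT1 ends → SLOT1 and SLOT5 overlap.
SLOT6 starts exactly when SLOT1 ends (back-to-back, no overlap), so SLOT1 has no further overlaps.
SLOT6 starts after SLOT5 ends, so SLOT5 has no further overlaps.
SLOT7 starts after SLOT6 ends.
Overlapping pairs: SLOT1 & SLOT5, SLOT3 & SLOT4 — 2 in total.

2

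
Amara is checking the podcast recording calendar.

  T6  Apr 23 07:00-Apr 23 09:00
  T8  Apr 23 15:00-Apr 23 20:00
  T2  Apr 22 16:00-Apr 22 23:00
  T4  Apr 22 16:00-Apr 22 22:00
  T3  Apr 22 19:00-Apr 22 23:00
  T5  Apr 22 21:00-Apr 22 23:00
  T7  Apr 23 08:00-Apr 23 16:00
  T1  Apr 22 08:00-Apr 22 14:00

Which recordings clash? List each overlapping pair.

Check each pair: they overlap iff neither finishes before the other starts.
Sorted by start: T1, T2, T4, T3, T5, T6, T7, T8.
T2 starts after T1 ends — done with T1.
T4 starts before T2 ends → T2 and T4 overlap.
T3 starts before T2 ends → T2 and T3 overlap.
T5 starts before T2 ends → T2 and T5 overlap.
T6 starts after T2 ends — done with T2.
T3 starts before T4 ends → T4 and T3 overlap.
T5 starts before T4 ends → T4 and T5 overlap.
T6 starts after T4 ends — done with T4.
T5 starts before T3 ends → T3 and T5 overlap.
T6 starts after T3 ends — done with T3.
T6 starts after T5 ends — done with T5.
T7 starts before T6 ends → T6 and T7 overlap.
T8 starts after T6 ends.
T8 starts before T7 ends → T7 and T8 overlap.

T2 & T3, T2 & T4, T2 & T5, T3 & T4, T3 & T5, T4 & T5, T6 & T7, T7 & T8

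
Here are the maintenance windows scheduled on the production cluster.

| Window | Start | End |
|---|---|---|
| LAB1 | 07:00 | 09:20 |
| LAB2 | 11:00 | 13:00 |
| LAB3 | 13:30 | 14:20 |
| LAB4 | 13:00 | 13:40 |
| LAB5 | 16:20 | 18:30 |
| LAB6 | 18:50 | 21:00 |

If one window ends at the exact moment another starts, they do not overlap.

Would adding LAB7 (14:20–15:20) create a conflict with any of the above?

LAB1: ends 09:20 at or before LAB7 starts 14:20 → clear.
LAB2: ends 13:00 at or before LAB7 starts 14:20 → clear.
LAB4: ends 13:40 at or before LAB7 starts 14:20 → clear.
LAB3: ends 14:20 at or before LAB7 starts 14:20 → clear.
LAB5: starts 16:20 at or after LAB7 ends 15:20 → clear.
LAB6: starts 18:50 at or after LAB7 ends 15:20 → clear.

No — it doesn't clash with anything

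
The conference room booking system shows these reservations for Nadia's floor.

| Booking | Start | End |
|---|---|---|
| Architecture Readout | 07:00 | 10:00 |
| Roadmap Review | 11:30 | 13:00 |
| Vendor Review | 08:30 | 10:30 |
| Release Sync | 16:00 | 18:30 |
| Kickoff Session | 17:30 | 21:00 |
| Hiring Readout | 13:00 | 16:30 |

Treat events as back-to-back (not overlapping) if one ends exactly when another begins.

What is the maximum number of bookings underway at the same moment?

2

Sort all start/end points and keep a running count:
07:00 start Architecture Readout → 1
08:30 start Vendor Review → 2
10:00 end Architecture Readout → 1
10:30 end Vendor Review → 0
11:30 start Roadmap Review → 1
13:00 end Roadmap Review → 0
13:00 start Hiring Readout → 1
16:00 start Release Sync → 2
16:30 end Hiring Readout → 1
17:30 start Kickoff Session → 2
18:30 end Release Sync → 1
21:00 end Kickoff Session → 0
Peak is 2, at 08:30 (Architecture Readout, Vendor Review).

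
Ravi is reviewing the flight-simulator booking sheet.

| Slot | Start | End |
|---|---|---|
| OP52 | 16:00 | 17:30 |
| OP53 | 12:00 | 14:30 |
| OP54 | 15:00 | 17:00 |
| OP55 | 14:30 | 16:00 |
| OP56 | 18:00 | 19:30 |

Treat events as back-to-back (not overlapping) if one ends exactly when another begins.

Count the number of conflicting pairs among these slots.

2

Sorted by start: OP53, OP55, OP54, OP52, OP56.
OP55 starts exactly when OP53 ends (back-to-back, no overlap), so OP53 has no further overlaps.
OP54 starts before OP55 ends → OP55 and OP54 overlap.
OP52 starts exactly when OP55 ends (back-to-back, no overlap), so OP55 has no further overlaps.
OP52 starts before OP54 ends → OP54 and OP52 overlap.
OP56 starts after OP54 ends.
OP56 starts after OP52 ends.
Overlapping pairs: OP52 & OP54, OP54 & OP55 — 2 in total.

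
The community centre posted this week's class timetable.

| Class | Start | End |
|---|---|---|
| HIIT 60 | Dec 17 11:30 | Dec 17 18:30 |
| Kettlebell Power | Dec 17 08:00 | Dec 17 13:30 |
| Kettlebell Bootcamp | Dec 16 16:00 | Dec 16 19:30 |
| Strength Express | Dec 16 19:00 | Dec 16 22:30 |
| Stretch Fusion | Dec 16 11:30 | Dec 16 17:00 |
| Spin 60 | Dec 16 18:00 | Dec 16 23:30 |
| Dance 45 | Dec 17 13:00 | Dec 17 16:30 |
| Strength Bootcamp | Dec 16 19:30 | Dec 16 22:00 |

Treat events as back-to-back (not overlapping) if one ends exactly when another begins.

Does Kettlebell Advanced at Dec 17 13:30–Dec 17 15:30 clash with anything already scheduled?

Yes — it overlaps Dance 45, HIIT 60

Stretch Fusion: ends Dec 16 17:00 at or before Kettlebell Advanced starts Dec 17 13:30 → clear.
Kettlebell Bootcamp: ends Dec 16 19:30 at or before Kettlebell Advanced starts Dec 17 13:30 → clear.
Spin 60: ends Dec 16 23:30 at or before Kettlebell Advanced starts Dec 17 13:30 → clear.
Strength Express: ends Dec 16 22:30 at or before Kettlebell Advanced starts Dec 17 13:30 → clear.
Strength Bootcamp: ends Dec 16 22:00 at or before Kettlebell Advanced starts Dec 17 13:30 → clear.
Kettlebell Power: ends Dec 17 13:30 at or before Kettlebell Advanced starts Dec 17 13:30 → clear.
HIIT 60: starts Dec 17 11:30 before Kettlebell Advanced ends Dec 17 15:30, and ends Dec 17 18:30 after Kettlebell Advanced starts Dec 17 13:30 → overlap.
Dance 45: starts Dec 17 13:00 before Kettlebell Advanced ends Dec 17 15:30, and ends Dec 17 16:30 after Kettlebell Advanced starts Dec 17 13:30 → overlap.
Kettlebell Advanced overlaps Dance 45, HIIT 60.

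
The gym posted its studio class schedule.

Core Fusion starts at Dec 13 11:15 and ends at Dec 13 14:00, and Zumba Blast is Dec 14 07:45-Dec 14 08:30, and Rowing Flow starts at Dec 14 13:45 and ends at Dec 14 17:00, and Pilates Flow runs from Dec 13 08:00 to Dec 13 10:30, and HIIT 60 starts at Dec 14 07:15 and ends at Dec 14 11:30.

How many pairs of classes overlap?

Sorted by start: Pilates Flow, Core Fusion, HIIT 60, Zumba Blast, Rowing Flow.
Core Fusion starts after Pilates Flow ends, so Pilates Flow has no further overlaps.
HIIT 60 starts after Core Fusion ends, so Core Fusion has no further overlaps.
Zumba Blast starts before HIIT 60 ends → HIIT 60 and Zumba Blast overlap.
Rowing Flow starts after HIIT 60 ends.
Rowing Flow starts after Zumba Blast ends.
Overlapping pairs: HIIT 60 & Zumba Blast — 1 in total.

1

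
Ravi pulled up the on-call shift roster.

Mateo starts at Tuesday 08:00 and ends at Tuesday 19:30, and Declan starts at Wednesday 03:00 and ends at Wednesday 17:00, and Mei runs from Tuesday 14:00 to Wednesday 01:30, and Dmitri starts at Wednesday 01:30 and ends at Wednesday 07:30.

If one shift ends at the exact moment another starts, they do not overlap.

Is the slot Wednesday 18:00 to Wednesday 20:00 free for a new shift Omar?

Mateo: ends Tuesday 19:30 at or before Omar starts Wednesday 18:00 → clear.
Mei: ends Wednesday 01:30 at or before Omar starts Wednesday 18:00 → clear.
Dmitri: ends Wednesday 07:30 at or before Omar starts Wednesday 18:00 → clear.
Declan: ends Wednesday 17:00 at or before Omar starts Wednesday 18:00 → clear.

Yes — the slot is free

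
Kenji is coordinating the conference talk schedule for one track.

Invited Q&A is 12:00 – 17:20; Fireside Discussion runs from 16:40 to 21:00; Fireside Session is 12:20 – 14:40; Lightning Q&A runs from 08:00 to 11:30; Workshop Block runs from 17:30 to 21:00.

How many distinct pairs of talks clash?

3

Two intervals overlap when each starts before the other ends.
Sorted by start: Lightning Q&A, Invited Q&A, Fireside Session, Fireside Discussion, Workshop Block.
Invited Q&A starts after Lightning Q&A ends; Lightning Q&A is clear from here.
Fireside Session starts before Invited Q&A ends → Invited Q&A and Fireside Session overlap.
Fireside Discussion starts before Invited Q&A ends → Invited Q&A and Fireside Discussion overlap.
Workshop Block starts after Invited Q&A ends.
Fireside Discussion starts after Fireside Session ends; Fireside Session is clear from here.
Workshop Block starts before Fireside Discussion ends → Fireside Discussion and Workshop Block overlap.
Overlapping pairs: Fireside Discussion & Invited Q&A, Fireside Discussion & Workshop Block, Fireside Session & Invited Q&A — 3 in total.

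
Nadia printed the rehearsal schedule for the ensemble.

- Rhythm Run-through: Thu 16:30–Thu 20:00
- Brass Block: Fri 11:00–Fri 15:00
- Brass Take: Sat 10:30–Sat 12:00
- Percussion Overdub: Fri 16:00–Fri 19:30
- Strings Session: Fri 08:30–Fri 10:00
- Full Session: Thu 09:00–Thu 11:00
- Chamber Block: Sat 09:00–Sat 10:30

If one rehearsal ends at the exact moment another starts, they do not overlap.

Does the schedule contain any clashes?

No

Sorted by start: Full Session, Rhythm Run-through, Strings Session, Brass Block, Percussion Overdub, Chamber Block, Brass Take.
Rhythm Run-through starts after Full Session ends, so nothing later overlaps Full Session either.
Strings Session starts after Rhythm Run-through ends, so nothing later overlaps Rhythm Run-through either.
Brass Block starts after Strings Session ends, so nothing later overlaps Strings Session either.
Percussion Overdub starts after Brass Block ends, so nothing later overlaps Brass Block either.
Chamber Block starts after Percussion Overdub ends, so nothing later overlaps Percussion Overdub either.
Brass Take starts exactly when Chamber Block ends (back-to-back, no overlap).
Every pair is clear; the schedule has no overlaps.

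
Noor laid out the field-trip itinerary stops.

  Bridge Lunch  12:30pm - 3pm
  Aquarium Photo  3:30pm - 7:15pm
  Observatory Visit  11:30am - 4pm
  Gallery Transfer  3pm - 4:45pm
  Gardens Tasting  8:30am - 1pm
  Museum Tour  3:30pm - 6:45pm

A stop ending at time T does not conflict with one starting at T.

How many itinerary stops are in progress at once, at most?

Sweep the timeline, counting +1 at each start and −1 at each end (ends before starts at a tie):
8:30am start Gardens Tasting → 1
11:30am start Observatory Visit → 2
12:30pm start Bridge Lunch → 3
1pm end Gardens Tasting → 2
3pm end Bridge Lunch → 1
3pm start Gallery Transfer → 2
3:30pm start Aquarium Photo → 3
3:30pm start Museum Tour → 4
4pm end Observatory Visit → 3
4:45pm end Gallery Transfer → 2
6:45pm end Museum Tour → 1
7:15pm end Aquarium Photo → 0
Peak is 4, at 3:30pm (Aquarium Photo, Gallery Transfer, Museum Tour, Observatory Visit).

4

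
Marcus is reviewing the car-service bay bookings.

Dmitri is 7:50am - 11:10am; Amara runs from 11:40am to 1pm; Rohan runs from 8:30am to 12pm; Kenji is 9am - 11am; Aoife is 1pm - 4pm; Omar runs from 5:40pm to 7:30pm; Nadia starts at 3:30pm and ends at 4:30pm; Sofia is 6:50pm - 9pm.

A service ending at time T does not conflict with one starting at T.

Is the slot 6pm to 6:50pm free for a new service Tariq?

Dmitri: ends 11:10am at or before Tariq starts 6pm → clear.
Rohan: ends 12pm at or before Tariq starts 6pm → clear.
Kenji: ends 11am at or before Tariq starts 6pm → clear.
Amara: ends 1pm at or before Tariq starts 6pm → clear.
Aoife: ends 4pm at or before Tariq starts 6pm → clear.
Nadia: ends 4:30pm at or before Tariq starts 6pm → clear.
Omar: starts 5:40pm before Tariq ends 6:50pm, and ends 7:30pm after Tariq starts 6pm → overlap.
Sofia: starts 6:50pm at or after Tariq ends 6:50pm → clear.
Tariq overlaps Omar.

No — it overlaps Omar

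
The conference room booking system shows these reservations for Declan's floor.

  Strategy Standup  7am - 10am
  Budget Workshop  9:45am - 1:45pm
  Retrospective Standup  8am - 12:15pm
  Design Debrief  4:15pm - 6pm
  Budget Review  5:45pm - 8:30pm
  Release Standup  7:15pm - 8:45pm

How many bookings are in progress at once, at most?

Sort all start/end points and keep a running count:
7am start Strategy Standup → 1
8am start Retrospective Standup → 2
9:45am start Budget Workshop → 3
10am end Strategy Standup → 2
12:15pm end Retrospective Standup → 1
1:45pm end Budget Workshop → 0
4:15pm start Design Debrief → 1
5:45pm start Budget Review → 2
6pm end Design Debrief → 1
7:15pm start Release Standup → 2
8:30pm end Budget Review → 1
8:45pm end Release Standup → 0
Peak is 3, at 9:45am (Budget Workshop, Retrospective Standup, Strategy Standup).

3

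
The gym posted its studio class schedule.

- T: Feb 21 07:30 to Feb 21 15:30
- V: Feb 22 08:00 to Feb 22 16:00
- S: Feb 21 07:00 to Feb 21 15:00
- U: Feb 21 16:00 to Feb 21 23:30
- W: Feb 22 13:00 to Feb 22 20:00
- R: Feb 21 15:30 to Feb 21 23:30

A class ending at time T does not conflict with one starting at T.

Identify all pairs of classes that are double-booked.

R & U, S & T, V & W

Sorted by start: S, T, R, U, V, W.
T starts before S ends → S and T overlap.
R starts after S ends, so nothing later overlaps S either.
R starts exactly when T ends (back-to-back, no overlap), so nothing later overlaps T either.
U starts before R ends → R and U overlap.
V starts after R ends, so nothing later overlaps R either.
V starts after U ends, so nothing later overlaps U either.
W starts before V ends → V and W overlap.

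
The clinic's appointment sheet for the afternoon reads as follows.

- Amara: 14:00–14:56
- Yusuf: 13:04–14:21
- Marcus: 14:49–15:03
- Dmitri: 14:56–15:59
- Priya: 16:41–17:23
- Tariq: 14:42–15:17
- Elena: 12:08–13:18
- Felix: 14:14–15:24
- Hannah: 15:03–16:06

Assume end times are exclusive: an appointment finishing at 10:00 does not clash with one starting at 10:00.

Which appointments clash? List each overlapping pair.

Sorted by start: Elena, Yusuf, Amara, Felix, Tariq, Marcus, Dmitri, Hannah, Priya.
Yusuf starts before Elena ends → Elena and Yusuf overlap.
Amara starts after Elena ends; Elena is clear from here.
Amara starts before Yusuf ends → Yusuf and Amara overlap.
Felix starts before Yusuf ends → Yusuf and Felix overlap.
Tariq starts after Yusuf ends; Yusuf is clear from here.
Felix starts before Amara ends → Amara and Felix overlap.
Tariq starts before Amara ends → Amara and Tariq overlap.
Marcus starts before Amara ends → Amara and Marcus overlap.
Dmitri starts exactly when Amara ends (back-to-back, no overlap); Amara is clear from here.
Tariq starts before Felix ends → Felix and Tariq overlap.
Marcus starts before Felix ends → Felix and Marcus overlap.
Dmitri starts before Felix ends → Felix and Dmitri overlap.
Hannah starts before Felix ends → Felix and Hannah overlap.
Priya starts after Felix ends.
Marcus starts before Tariq ends → Tariq and Marcus overlap.
Dmitri starts before Tariq ends → Tariq and Dmitri overlap.
Hannah starts before Tariq ends → Tariq and Hannah overlap.
Priya starts after Tariq ends.
Dmitri starts before Marcus ends → Marcus and Dmitri overlap.
Hannah starts exactly when Marcus ends (back-to-back, no overlap); Marcus is clear from here.
Hannah starts before Dmitri ends → Dmitri and Hannah overlap.
Priya starts after Dmitri ends.
Priya starts after Hannah ends.

Amara & Felix, Amara & Marcus, Amara & Tariq, Amara & Yusuf, Dmitri & Felix, Dmitri & Hannah, Dmitri & Marcus, Dmitri & Tariq, Elena & Yusuf, Felix & Hannah, Felix & Marcus, Felix & Tariq, Felix & Yusuf, Hannah & Tariq, Marcus & Tariq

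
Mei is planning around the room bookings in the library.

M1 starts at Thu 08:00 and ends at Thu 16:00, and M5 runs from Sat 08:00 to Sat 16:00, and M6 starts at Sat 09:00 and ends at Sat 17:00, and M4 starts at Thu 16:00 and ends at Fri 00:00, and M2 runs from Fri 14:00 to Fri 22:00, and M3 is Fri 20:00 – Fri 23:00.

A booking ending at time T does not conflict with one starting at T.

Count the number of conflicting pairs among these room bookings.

Sorted by start: M1, M4, M2, M3, M5, M6.
M4 starts exactly when M1 ends (back-to-back, no overlap), so nothing later overlaps M1 either.
M2 starts after M4 ends, so nothing later overlaps M4 either.
M3 starts before M2 ends → M2 and M3 overlap.
M5 starts after M2 ends, so nothing later overlaps M2 either.
M5 starts after M3 ends, so nothing later overlaps M3 either.
M6 starts before M5 ends → M5 and M6 overlap.
Overlapping pairs: M2 & M3, M5 & M6 — 2 in total.

2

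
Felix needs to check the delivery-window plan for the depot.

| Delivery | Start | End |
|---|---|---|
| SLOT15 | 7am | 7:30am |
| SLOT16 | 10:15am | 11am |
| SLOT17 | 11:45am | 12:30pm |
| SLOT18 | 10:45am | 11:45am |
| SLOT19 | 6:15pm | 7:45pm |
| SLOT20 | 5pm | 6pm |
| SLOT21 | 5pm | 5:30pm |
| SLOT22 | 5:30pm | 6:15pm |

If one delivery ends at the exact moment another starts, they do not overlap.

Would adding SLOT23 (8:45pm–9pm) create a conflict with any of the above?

SLOT15: ends 7:30am at or before SLOT23 starts 8:45pm → clear.
SLOT16: ends 11am at or before SLOT23 starts 8:45pm → clear.
SLOT18: ends 11:45am at or before SLOT23 starts 8:45pm → clear.
SLOT17: ends 12:30pm at or before SLOT23 starts 8:45pm → clear.
SLOT20: ends 6pm at or before SLOT23 starts 8:45pm → clear.
SLOT21: ends 5:30pm at or before SLOT23 starts 8:45pm → clear.
SLOT22: ends 6:15pm at or before SLOT23 starts 8:45pm → clear.
SLOT19: ends 7:45pm at or before SLOT23 starts 8:45pm → clear.

No — it doesn't clash with anything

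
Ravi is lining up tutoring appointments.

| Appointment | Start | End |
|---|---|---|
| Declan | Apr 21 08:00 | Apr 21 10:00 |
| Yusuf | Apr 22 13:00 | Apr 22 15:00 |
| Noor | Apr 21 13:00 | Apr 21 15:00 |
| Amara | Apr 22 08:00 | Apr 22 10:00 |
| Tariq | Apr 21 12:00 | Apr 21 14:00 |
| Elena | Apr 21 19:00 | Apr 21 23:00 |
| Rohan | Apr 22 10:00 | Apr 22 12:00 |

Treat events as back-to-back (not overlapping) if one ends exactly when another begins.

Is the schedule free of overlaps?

Sorted by start: Declan, Tariq, Noor, Elena, Amara, Rohan, Yusuf.
Tariq starts after Declan ends, so Declan has no further overlaps.
Noor starts before Tariq ends → Tariq and Noor overlap.
That's a conflict, so the schedule is not conflict-free.

No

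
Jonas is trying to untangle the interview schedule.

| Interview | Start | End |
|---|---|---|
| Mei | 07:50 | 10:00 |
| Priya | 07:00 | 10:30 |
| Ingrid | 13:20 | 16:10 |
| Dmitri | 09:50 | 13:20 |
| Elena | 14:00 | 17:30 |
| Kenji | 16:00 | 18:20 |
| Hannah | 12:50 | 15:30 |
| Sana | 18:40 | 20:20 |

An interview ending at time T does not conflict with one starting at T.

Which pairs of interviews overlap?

Dmitri & Hannah, Dmitri & Mei, Dmitri & Priya, Elena & Hannah, Elena & Ingrid, Elena & Kenji, Hannah & Ingrid, Ingrid & Kenji, Mei & Priya

Sorted by start: Priya, Mei, Dmitri, Hannah, Ingrid, Elena, Kenji, Sana.
Mei starts before Priya ends → Priya and Mei overlap.
Dmitri starts before Priya ends → Priya and Dmitri overlap.
Hannah starts after Priya ends, so nothing later overlaps Priya either.
Dmitri starts before Mei ends → Mei and Dmitri overlap.
Hannah starts after Mei ends, so nothing later overlaps Mei either.
Hannah starts before Dmitri ends → Dmitri and Hannah overlap.
Ingrid starts exactly when Dmitri ends (back-to-back, no overlap), so nothing later overlaps Dmitri either.
Ingrid starts before Hannah ends → Hannah and Ingrid overlap.
Elena starts before Hannah ends → Hannah and Elena overlap.
Kenji starts after Hannah ends, so nothing later overlaps Hannah either.
Elena starts before Ingrid ends → Ingrid and Elena overlap.
Kenji starts before Ingrid ends → Ingrid and Kenji overlap.
Sana starts after Ingrid ends.
Kenji starts before Elena ends → Elena and Kenji overlap.
Sana starts after Elena ends.
Sana starts after Kenji ends.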